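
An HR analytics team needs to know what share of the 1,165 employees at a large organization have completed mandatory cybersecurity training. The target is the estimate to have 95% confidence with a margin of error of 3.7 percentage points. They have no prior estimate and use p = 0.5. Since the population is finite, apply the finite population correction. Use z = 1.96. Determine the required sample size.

439

Unadjusted: n₀ = 1.96² × 0.50 × 0.50 / 0.037² ≈ 701.53, so n₀ = 702.
Finite population correction with N = 1,165: n = n₀ / (1 + (n₀−1)/N) = 702 / (1 + 701/1165) = 702 / 1.6017 ≈ 438.28.
Rounding up, n = 439.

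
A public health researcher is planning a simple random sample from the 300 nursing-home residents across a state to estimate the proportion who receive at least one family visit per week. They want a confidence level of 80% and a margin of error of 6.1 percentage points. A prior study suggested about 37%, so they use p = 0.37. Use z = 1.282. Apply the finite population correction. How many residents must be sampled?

Unadjusted: n₀ = 1.282² × 0.37 × 0.63 / 0.061² ≈ 102.96, so n₀ = 103.
Finite population correction with N = 300: n = n₀ / (1 + (n₀−1)/N) = 103 / (1 + 102/300) = 103 / 1.3400 ≈ 76.87.
Rounding up, n = 77.

77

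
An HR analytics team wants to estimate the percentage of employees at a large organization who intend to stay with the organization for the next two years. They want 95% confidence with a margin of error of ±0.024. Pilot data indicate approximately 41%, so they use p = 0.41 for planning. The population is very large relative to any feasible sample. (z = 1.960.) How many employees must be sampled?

With p = 0.41, p(1−p) = 0.2419.
n = z²·p(1−p)/E² = 1.960² × 0.2419 / 0.024² = 3.8416 × 0.2419 / 0.000576 ≈ 1613.34.
Rounding up gives n = 1614.

1614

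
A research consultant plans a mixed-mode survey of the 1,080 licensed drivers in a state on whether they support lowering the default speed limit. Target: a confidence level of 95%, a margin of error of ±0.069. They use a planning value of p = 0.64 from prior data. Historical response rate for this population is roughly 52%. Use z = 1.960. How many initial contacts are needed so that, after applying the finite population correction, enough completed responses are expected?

306

Completed interviews needed (unadjusted): n₀ = 1.960² × 0.2304 / 0.069² ≈ 185.91 → 186.
FPC for N = 1,080: n = 186 / (1 + 185/1080) = 186 / 1.1713 ≈ 158.80 → 159.
At a 52% response rate, contacts needed = 159 / 0.52 ≈ 305.77 → 306.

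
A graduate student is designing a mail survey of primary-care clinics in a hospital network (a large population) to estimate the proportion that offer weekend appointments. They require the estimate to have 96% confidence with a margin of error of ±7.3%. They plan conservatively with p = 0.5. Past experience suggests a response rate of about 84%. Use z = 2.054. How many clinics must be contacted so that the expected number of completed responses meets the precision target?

Completed interviews needed: n₀ = 2.054² × 0.2500 / 0.073² ≈ 197.92 → 198.
At an 84% response rate, contacts needed = 198 / 0.84 ≈ 235.71 → 236.

236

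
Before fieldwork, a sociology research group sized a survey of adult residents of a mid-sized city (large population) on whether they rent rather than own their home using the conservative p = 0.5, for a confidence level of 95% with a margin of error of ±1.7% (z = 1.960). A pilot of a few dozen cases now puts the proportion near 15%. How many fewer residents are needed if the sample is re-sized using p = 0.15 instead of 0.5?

Conservative (p = 0.5): n = 1.960² × 0.25 / 0.017² ≈ 3323.18 → 3324.
Using p = 0.15: p(1−p) = 0.1275, so n = 1.960² × 0.1275 / 0.017² ≈ 1694.82 → 1695.
Reduction: 3324 − 1695 = 1629.

1629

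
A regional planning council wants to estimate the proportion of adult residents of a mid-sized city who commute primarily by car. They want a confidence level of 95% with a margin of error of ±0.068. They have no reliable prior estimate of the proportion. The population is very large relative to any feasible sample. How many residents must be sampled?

208

For 95% confidence, z = 1.960.
With no prior estimate, use p = 0.5, giving p(1−p) = 0.25.
n = z²·p(1−p)/E² = 1.960² × 0.2500 / 0.068² = 3.8416 × 0.2500 / 0.004624 ≈ 207.70.
Rounding up gives n = 208.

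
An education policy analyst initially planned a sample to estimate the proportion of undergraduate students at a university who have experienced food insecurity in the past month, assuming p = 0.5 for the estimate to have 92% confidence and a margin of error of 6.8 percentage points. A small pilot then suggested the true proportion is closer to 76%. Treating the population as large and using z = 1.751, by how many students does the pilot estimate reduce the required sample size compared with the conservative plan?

Conservative (p = 0.5): n = 1.751² × 0.25 / 0.068² ≈ 165.77 → 166.
Using p = 0.76: p(1−p) = 0.1824, so n = 1.751² × 0.1824 / 0.068² ≈ 120.94 → 121.
Reduction: 166 − 121 = 45.

45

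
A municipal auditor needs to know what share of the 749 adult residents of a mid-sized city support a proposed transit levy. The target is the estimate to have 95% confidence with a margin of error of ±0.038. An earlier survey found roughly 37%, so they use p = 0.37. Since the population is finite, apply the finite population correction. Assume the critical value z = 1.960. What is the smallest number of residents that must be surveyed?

340

Unadjusted: n₀ = 1.960² × 0.37 × 0.63 / 0.038² ≈ 620.14, so n₀ = 621.
Finite population correction with N = 749: n = n₀ / (1 + (n₀−1)/N) = 621 / (1 + 620/749) = 621 / 1.8278 ≈ 339.76.
Rounding up, n = 340.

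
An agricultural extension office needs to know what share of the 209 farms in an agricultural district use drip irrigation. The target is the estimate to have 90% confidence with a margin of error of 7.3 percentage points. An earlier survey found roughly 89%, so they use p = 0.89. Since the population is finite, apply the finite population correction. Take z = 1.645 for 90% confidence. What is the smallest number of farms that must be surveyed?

41

Unadjusted: n₀ = 1.645² × 0.89 × 0.11 / 0.073² ≈ 49.71, so n₀ = 50.
Finite population correction with N = 209: n = n₀ / (1 + (n₀−1)/N) = 50 / (1 + 49/209) = 50 / 1.2344 ≈ 40.50.
Rounding up, n = 41.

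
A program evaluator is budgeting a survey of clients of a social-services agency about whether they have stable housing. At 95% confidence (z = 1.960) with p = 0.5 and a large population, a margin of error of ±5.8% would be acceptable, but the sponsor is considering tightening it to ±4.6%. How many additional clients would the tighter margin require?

168

At ±5.8%: n = 1.960² × 0.2500 / 0.058² ≈ 285.49 → 286.
At ±4.6%: n = 1.960² × 0.2500 / 0.046² ≈ 453.88 → 454.
Additional respondents: 454 − 286 = 168.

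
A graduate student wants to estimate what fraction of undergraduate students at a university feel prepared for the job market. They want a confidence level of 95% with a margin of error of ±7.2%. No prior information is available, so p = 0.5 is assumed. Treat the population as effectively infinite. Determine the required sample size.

For 95% confidence, z = 1.96.
With p = 0.5, p(1−p) = 0.25.
n = z²·p(1−p)/E² = 1.96² × 0.2500 / 0.072² = 3.8416 × 0.2500 / 0.005184 ≈ 185.26.
Rounding up gives n = 186.

186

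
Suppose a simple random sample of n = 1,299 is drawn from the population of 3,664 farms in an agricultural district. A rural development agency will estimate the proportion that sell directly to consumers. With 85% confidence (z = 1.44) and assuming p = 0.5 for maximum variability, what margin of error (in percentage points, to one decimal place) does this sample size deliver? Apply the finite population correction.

1.6

Finite-population factor: (N−n)/(N−1) = (3664−1299)/(3664−1) = 0.6456.
SE(p̂) = √[p(1−p)/n · (N−n)/(N−1)] = √[0.2500/1299 × 0.6456] = 0.01115.
E = z × SE = 1.44 × 0.01115 = 0.01605 ≈ 1.6 percentage points.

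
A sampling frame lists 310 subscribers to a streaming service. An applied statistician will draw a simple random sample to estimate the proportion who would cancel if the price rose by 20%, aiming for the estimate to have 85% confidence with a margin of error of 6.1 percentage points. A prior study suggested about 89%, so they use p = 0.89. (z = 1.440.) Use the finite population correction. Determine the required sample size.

Unadjusted: n₀ = 1.440² × 0.89 × 0.11 / 0.061² ≈ 54.56, so n₀ = 55.
Finite population correction with N = 310: n = n₀ / (1 + (n₀−1)/N) = 55 / (1 + 54/310) = 55 / 1.1742 ≈ 46.84.
Rounding up, n = 47.

47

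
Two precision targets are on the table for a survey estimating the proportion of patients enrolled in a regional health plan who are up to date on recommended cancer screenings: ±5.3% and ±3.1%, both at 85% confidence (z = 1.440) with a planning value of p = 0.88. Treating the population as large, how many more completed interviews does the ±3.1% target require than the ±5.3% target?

150

At ±5.3%: n = 1.440² × 0.1056 / 0.053² ≈ 77.95 → 78.
At ±3.1%: n = 1.440² × 0.1056 / 0.031² ≈ 227.86 → 228.
Additional respondents: 228 − 78 = 150.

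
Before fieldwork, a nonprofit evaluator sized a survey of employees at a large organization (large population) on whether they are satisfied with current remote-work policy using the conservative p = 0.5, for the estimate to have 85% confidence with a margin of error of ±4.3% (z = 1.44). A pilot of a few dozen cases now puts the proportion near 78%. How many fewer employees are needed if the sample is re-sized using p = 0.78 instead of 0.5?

88

Conservative (p = 0.5): n = 1.44² × 0.25 / 0.043² ≈ 280.37 → 281.
Using p = 0.78: p(1−p) = 0.1716, so n = 1.44² × 0.1716 / 0.043² ≈ 192.44 → 193.
Reduction: 281 − 193 = 88.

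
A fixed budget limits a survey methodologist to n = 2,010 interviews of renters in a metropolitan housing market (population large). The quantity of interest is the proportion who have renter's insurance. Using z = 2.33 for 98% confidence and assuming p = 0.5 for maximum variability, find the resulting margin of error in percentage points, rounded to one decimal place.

2.6

SE(p̂) = √[p(1−p)/n] = √[0.2500/2010] = 0.01115.
E = z × SE = 2.33 × 0.01115 = 0.02599, or 2.6 percentage points.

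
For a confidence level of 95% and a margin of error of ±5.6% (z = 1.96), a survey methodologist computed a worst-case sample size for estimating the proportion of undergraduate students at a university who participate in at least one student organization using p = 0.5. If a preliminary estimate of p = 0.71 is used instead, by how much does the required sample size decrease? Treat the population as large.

Conservative (p = 0.5): n = 1.96² × 0.25 / 0.056² ≈ 306.25 → 307.
Using p = 0.71: p(1−p) = 0.2059, so n = 1.96² × 0.2059 / 0.056² ≈ 252.23 → 253.
Reduction: 307 − 253 = 54.

54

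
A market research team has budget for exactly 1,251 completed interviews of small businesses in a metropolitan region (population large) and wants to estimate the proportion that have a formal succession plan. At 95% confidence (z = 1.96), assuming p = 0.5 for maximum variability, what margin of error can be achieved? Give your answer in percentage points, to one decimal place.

SE(p̂) = √[p(1−p)/n] = √[0.2500/1251] = 0.01414.
E = z × SE = 1.96 × 0.01414 = 0.02771, or 2.8 percentage points.

2.8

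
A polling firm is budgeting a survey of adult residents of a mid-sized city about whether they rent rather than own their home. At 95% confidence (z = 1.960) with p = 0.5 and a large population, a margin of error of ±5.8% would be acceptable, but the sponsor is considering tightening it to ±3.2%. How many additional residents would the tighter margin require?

At ±5.8%: n = 1.960² × 0.2500 / 0.058² ≈ 285.49 → 286.
At ±3.2%: n = 1.960² × 0.2500 / 0.032² ≈ 937.89 → 938.
Additional respondents: 938 − 286 = 652.

652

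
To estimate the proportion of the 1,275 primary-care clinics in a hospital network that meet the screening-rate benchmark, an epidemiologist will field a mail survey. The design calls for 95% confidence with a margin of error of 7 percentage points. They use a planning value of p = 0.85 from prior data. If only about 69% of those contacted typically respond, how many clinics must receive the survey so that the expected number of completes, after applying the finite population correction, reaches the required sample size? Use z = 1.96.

Completed interviews needed (unadjusted): n₀ = 1.96² × 0.1275 / 0.070² ≈ 99.96 → 100.
FPC for N = 1,275: n = 100 / (1 + 99/1275) = 100 / 1.0776 ≈ 92.79 → 93.
At a 69% response rate, contacts needed = 93 / 0.69 ≈ 134.78 → 135.

135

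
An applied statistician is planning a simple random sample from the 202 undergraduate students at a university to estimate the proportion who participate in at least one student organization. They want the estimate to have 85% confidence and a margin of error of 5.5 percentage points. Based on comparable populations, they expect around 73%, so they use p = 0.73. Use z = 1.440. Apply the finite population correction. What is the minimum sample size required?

82

Unadjusted: n₀ = 1.440² × 0.73 × 0.27 / 0.055² ≈ 135.11, so n₀ = 136.
Finite population correction with N = 202: n = n₀ / (1 + (n₀−1)/N) = 136 / (1 + 135/202) = 136 / 1.6683 ≈ 81.52.
Rounding up, n = 82.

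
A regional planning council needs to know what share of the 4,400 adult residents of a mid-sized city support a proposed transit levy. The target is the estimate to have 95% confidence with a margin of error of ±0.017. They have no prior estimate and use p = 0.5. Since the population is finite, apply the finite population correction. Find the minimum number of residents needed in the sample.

1894

For 95% confidence, z = 1.96.
Unadjusted: n₀ = 1.96² × 0.50 × 0.50 / 0.017² ≈ 3323.18, so n₀ = 3324.
Finite population correction with N = 4,400: n = n₀ / (1 + (n₀−1)/N) = 3324 / (1 + 3323/4400) = 3324 / 1.7552 ≈ 1893.77.
Rounding up, n = 1894.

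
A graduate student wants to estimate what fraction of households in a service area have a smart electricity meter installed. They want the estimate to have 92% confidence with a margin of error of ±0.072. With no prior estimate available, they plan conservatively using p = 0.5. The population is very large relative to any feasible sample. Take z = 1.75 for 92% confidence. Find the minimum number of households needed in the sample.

With p = 0.5, p(1−p) = 0.25.
n = z²·p(1−p)/E² = 1.75² × 0.2500 / 0.072² = 3.0625 × 0.2500 / 0.005184 ≈ 147.69.
Rounding up gives n = 148.

148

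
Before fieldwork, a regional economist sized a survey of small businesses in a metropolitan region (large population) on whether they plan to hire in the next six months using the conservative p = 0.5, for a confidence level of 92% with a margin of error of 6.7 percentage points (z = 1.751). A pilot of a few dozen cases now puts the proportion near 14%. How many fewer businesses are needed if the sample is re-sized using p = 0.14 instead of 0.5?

Conservative (p = 0.5): n = 1.751² × 0.25 / 0.067² ≈ 170.75 → 171.
Using p = 0.14: p(1−p) = 0.1204, so n = 1.751² × 0.1204 / 0.067² ≈ 82.23 → 83.
Reduction: 171 − 83 = 88.

88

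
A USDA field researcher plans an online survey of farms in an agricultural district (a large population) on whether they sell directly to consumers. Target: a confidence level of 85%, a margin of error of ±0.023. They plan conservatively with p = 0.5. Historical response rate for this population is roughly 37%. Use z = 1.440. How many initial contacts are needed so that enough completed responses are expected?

2649

Completed interviews needed: n₀ = 1.440² × 0.2500 / 0.023² ≈ 979.96 → 980.
At a 37% response rate, contacts needed = 980 / 0.37 ≈ 2648.65 → 2649.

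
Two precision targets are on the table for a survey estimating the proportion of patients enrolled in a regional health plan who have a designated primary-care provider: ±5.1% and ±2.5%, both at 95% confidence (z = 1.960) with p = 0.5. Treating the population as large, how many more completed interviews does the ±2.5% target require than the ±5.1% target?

1167

At ±5.1%: n = 1.960² × 0.2500 / 0.051² ≈ 369.24 → 370.
At ±2.5%: n = 1.960² × 0.2500 / 0.025² ≈ 1536.64 → 1537.
Additional respondents: 1537 − 370 = 1167.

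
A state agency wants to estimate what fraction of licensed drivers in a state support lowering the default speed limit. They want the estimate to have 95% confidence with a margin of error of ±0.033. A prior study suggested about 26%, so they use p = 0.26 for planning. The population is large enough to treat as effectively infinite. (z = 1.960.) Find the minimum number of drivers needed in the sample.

With p = 0.26, p(1−p) = 0.1924.
n = z²·p(1−p)/E² = 1.960² × 0.1924 / 0.033² = 3.8416 × 0.1924 / 0.001089 ≈ 678.72.
Rounding up gives n = 679.

679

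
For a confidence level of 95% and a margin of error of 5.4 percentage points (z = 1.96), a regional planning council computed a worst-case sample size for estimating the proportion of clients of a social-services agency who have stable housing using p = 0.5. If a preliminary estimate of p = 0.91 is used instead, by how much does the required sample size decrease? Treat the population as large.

Conservative (p = 0.5): n = 1.96² × 0.25 / 0.054² ≈ 329.36 → 330.
Using p = 0.91: p(1−p) = 0.0819, so n = 1.96² × 0.0819 / 0.054² ≈ 107.90 → 108.
Reduction: 330 − 108 = 222.

222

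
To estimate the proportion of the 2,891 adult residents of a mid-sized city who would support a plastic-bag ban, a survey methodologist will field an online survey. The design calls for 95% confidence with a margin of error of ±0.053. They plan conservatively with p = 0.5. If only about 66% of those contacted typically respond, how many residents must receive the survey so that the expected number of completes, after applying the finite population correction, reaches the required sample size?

For 95% confidence, z = 1.96.
Completed interviews needed (unadjusted): n₀ = 1.96² × 0.2500 / 0.053² ≈ 341.90 → 342.
FPC for N = 2,891: n = 342 / (1 + 341/2891) = 342 / 1.1180 ≈ 305.92 → 306.
At a 66% response rate, contacts needed = 306 / 0.66 ≈ 463.64 → 464.

464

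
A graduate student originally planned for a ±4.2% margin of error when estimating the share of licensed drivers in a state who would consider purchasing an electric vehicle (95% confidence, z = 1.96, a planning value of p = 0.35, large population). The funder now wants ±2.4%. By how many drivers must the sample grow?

1022

At ±4.2%: n = 1.96² × 0.2275 / 0.042² ≈ 495.44 → 496.
At ±2.4%: n = 1.96² × 0.2275 / 0.024² ≈ 1517.30 → 1518.
Additional respondents: 1518 − 496 = 1022.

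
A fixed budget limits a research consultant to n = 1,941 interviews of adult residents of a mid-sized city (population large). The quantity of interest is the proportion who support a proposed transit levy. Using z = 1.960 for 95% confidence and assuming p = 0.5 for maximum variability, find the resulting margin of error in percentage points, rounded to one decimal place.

2.2

SE(p̂) = √[p(1−p)/n] = √[0.2500/1941] = 0.01135.
E = z × SE = 1.960 × 0.01135 = 0.02224, or 2.2 percentage points.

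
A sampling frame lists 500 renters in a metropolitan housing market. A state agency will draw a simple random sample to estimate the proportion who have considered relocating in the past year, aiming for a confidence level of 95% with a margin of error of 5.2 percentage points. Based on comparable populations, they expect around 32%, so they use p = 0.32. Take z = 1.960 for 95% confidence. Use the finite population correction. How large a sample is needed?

192

Unadjusted: n₀ = 1.960² × 0.32 × 0.68 / 0.052² ≈ 309.15, so n₀ = 310.
Finite population correction with N = 500: n = n₀ / (1 + (n₀−1)/N) = 310 / (1 + 309/500) = 310 / 1.6180 ≈ 191.59.
Rounding up, n = 192.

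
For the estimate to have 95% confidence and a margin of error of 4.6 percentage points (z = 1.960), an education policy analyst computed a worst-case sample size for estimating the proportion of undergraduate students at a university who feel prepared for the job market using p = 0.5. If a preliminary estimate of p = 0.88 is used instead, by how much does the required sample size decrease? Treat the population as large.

Conservative (p = 0.5): n = 1.960² × 0.25 / 0.046² ≈ 453.88 → 454.
Using p = 0.88: p(1−p) = 0.1056, so n = 1.960² × 0.1056 / 0.046² ≈ 191.72 → 192.
Reduction: 454 − 192 = 262.

262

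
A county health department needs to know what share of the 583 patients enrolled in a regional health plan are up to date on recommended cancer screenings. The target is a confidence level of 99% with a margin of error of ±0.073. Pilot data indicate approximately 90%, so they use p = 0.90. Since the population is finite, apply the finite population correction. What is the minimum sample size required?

For 99% confidence, z = 2.58.
Unadjusted: n₀ = 2.58² × 0.90 × 0.10 / 0.073² ≈ 112.42, so n₀ = 113.
Finite population correction with N = 583: n = n₀ / (1 + (n₀−1)/N) = 113 / (1 + 112/583) = 113 / 1.1921 ≈ 94.79.
Rounding up, n = 95.

95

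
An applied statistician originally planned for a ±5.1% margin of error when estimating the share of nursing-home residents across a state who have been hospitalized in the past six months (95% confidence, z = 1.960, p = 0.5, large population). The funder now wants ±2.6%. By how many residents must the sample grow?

At ±5.1%: n = 1.960² × 0.2500 / 0.051² ≈ 369.24 → 370.
At ±2.6%: n = 1.960² × 0.2500 / 0.026² ≈ 1420.71 → 1421.
Additional respondents: 1421 − 370 = 1051.

1051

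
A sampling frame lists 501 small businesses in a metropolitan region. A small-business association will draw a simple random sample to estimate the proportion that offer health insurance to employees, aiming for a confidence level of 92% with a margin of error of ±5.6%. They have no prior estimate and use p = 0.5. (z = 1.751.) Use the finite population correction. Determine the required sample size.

Unadjusted: n₀ = 1.751² × 0.50 × 0.50 / 0.056² ≈ 244.42, so n₀ = 245.
Finite population correction with N = 501: n = n₀ / (1 + (n₀−1)/N) = 245 / (1 + 244/501) = 245 / 1.4870 ≈ 164.76.
Rounding up, n = 165.

165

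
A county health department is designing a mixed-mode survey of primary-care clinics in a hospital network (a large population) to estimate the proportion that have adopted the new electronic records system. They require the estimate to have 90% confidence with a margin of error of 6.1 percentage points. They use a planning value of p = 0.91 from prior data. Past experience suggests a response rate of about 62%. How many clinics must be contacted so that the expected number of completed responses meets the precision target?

For 90% confidence, z = 1.645.
Completed interviews needed: n₀ = 1.645² × 0.0819 / 0.061² ≈ 59.56 → 60.
At a 62% response rate, contacts needed = 60 / 0.62 ≈ 96.77 → 97.

97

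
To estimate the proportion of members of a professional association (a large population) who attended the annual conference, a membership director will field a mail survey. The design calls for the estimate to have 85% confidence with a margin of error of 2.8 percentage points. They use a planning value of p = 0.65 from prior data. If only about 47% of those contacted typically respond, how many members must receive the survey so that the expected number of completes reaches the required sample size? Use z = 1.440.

1281

Completed interviews needed: n₀ = 1.440² × 0.2275 / 0.028² ≈ 601.71 → 602.
At a 47% response rate, contacts needed = 602 / 0.47 ≈ 1280.85 → 1281.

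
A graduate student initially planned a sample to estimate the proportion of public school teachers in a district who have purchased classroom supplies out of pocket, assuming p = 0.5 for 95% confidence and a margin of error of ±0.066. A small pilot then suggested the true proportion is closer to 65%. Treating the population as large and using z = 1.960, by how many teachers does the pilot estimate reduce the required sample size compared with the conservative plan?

20

Conservative (p = 0.5): n = 1.960² × 0.25 / 0.066² ≈ 220.48 → 221.
Using p = 0.65: p(1−p) = 0.2275, so n = 1.960² × 0.2275 / 0.066² ≈ 200.63 → 201.
Reduction: 221 − 201 = 20.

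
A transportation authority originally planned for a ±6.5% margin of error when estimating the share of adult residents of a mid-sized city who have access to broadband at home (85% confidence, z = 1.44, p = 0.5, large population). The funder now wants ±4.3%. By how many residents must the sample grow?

158

At ±6.5%: n = 1.44² × 0.2500 / 0.065² ≈ 122.70 → 123.
At ±4.3%: n = 1.44² × 0.2500 / 0.043² ≈ 280.37 → 281.
Additional respondents: 281 − 123 = 158.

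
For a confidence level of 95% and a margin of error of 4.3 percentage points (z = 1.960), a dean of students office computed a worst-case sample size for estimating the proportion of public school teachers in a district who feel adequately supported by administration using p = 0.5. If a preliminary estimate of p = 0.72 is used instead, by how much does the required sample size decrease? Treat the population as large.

Conservative (p = 0.5): n = 1.960² × 0.25 / 0.043² ≈ 519.42 → 520.
Using p = 0.72: p(1−p) = 0.2016, so n = 1.960² × 0.2016 / 0.043² ≈ 418.86 → 419.
Reduction: 520 − 419 = 101.

101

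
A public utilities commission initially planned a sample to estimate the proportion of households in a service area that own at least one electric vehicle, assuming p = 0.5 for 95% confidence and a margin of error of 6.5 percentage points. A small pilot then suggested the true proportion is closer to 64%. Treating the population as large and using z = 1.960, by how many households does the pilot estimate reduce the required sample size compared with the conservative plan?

18

Conservative (p = 0.5): n = 1.960² × 0.25 / 0.065² ≈ 227.31 → 228.
Using p = 0.64: p(1−p) = 0.2304, so n = 1.960² × 0.2304 / 0.065² ≈ 209.49 → 210.
Reduction: 228 − 210 = 18.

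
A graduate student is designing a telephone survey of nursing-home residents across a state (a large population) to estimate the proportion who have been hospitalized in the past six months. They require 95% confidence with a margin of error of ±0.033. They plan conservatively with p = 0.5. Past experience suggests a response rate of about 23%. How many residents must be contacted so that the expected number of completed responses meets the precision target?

3835

For 95% confidence, z = 1.960.
Completed interviews needed: n₀ = 1.960² × 0.2500 / 0.033² ≈ 881.91 → 882.
At a 23% response rate, contacts needed = 882 / 0.23 ≈ 3834.78 → 3835.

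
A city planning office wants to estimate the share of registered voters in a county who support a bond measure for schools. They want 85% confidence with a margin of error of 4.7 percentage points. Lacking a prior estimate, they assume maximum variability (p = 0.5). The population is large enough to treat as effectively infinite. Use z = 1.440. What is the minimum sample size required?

With p = 0.5, p(1−p) = 0.25.
n = z²·p(1−p)/E² = 1.440² × 0.2500 / 0.047² = 2.0736 × 0.2500 / 0.002209 ≈ 234.68.
Rounding up gives n = 235.

235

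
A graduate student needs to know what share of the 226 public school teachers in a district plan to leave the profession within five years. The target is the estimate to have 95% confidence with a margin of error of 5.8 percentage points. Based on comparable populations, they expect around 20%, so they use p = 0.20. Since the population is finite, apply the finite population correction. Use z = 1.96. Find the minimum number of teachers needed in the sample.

Unadjusted: n₀ = 1.96² × 0.20 × 0.80 / 0.058² ≈ 182.72, so n₀ = 183.
Finite population correction with N = 226: n = n₀ / (1 + (n₀−1)/N) = 183 / (1 + 182/226) = 183 / 1.8053 ≈ 101.37.
Rounding up, n = 102.

102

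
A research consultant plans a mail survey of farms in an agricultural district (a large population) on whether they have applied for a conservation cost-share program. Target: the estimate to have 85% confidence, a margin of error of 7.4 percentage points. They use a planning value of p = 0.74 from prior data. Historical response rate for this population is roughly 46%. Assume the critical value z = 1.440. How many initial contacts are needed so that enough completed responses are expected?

159

Completed interviews needed: n₀ = 1.440² × 0.1924 / 0.074² ≈ 72.86 → 73.
At a 46% response rate, contacts needed = 73 / 0.46 ≈ 158.70 → 159.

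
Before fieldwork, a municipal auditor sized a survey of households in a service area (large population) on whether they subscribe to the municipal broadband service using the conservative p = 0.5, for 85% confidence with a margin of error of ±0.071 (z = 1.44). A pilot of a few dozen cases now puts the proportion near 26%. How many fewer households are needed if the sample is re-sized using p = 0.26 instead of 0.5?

23

Conservative (p = 0.5): n = 1.44² × 0.25 / 0.071² ≈ 102.84 → 103.
Using p = 0.26: p(1−p) = 0.1924, so n = 1.44² × 0.1924 / 0.071² ≈ 79.14 → 80.
Reduction: 103 − 80 = 23.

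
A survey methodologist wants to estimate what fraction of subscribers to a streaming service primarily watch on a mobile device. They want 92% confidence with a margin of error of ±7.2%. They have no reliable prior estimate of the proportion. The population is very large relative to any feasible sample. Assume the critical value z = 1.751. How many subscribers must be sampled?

148

With no prior estimate, use p = 0.5, giving p(1−p) = 0.25.
n = z²·p(1−p)/E² = 1.751² × 0.2500 / 0.072² = 3.0660 × 0.2500 / 0.005184 ≈ 147.86.
Rounding up gives n = 148.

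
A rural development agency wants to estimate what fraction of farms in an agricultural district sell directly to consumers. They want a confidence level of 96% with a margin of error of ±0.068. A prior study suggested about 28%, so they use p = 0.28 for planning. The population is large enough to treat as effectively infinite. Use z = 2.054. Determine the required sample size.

184

With p = 0.28, p(1−p) = 0.2016.
n = z²·p(1−p)/E² = 2.054² × 0.2016 / 0.068² = 4.2189 × 0.2016 / 0.004624 ≈ 183.94.
Rounding up gives n = 184.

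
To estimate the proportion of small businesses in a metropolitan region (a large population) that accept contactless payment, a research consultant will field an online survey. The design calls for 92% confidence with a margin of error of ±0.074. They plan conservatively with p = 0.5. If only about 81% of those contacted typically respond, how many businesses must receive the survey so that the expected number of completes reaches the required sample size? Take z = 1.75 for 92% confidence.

Completed interviews needed: n₀ = 1.75² × 0.2500 / 0.074² ≈ 139.81 → 140.
At an 81% response rate, contacts needed = 140 / 0.81 ≈ 172.84 → 173.

173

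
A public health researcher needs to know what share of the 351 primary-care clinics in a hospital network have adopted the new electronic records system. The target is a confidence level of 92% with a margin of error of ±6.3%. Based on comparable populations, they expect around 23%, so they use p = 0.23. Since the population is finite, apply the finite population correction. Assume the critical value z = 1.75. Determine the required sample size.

Unadjusted: n₀ = 1.75² × 0.23 × 0.77 / 0.063² ≈ 136.65, so n₀ = 137.
Finite population correction with N = 351: n = n₀ / (1 + (n₀−1)/N) = 137 / (1 + 136/351) = 137 / 1.3875 ≈ 98.74.
Rounding up, n = 99.

99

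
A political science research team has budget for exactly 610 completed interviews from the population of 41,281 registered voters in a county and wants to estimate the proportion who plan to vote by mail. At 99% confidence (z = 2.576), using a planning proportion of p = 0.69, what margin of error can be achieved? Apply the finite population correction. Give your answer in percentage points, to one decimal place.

Finite-population factor: (N−n)/(N−1) = (41281−610)/(41281−1) = 0.9852.
SE(p̂) = √[p(1−p)/n · (N−n)/(N−1)] = √[0.2139/610 × 0.9852] = 0.01859.
E = z × SE = 2.576 × 0.01859 = 0.04788 ≈ 4.8 percentage points.

4.8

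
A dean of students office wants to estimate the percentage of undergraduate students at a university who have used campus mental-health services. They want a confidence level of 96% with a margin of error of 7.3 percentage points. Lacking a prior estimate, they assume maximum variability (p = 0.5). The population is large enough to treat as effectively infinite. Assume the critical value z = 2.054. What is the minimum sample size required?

With p = 0.5, p(1−p) = 0.25.
n = z²·p(1−p)/E² = 2.054² × 0.2500 / 0.073² = 4.2189 × 0.2500 / 0.005329 ≈ 197.92.
Rounding up gives n = 198.

198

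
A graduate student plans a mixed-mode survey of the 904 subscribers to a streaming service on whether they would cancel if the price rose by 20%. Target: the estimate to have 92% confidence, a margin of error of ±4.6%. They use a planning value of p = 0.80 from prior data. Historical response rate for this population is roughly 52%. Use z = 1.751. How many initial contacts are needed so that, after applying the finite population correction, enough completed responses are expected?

356

Completed interviews needed (unadjusted): n₀ = 1.751² × 0.1600 / 0.046² ≈ 231.83 → 232.
FPC for N = 904: n = 232 / (1 + 231/904) = 232 / 1.2555 ≈ 184.78 → 185.
At a 52% response rate, contacts needed = 185 / 0.52 ≈ 355.77 → 356.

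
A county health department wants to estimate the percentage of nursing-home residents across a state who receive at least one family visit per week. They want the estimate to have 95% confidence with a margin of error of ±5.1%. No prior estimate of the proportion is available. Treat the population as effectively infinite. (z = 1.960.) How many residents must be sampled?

With no prior estimate, use p = 0.5, giving p(1−p) = 0.25.
n = z²·p(1−p)/E² = 1.960² × 0.2500 / 0.051² = 3.8416 × 0.2500 / 0.002601 ≈ 369.24.
Rounding up gives n = 370.

370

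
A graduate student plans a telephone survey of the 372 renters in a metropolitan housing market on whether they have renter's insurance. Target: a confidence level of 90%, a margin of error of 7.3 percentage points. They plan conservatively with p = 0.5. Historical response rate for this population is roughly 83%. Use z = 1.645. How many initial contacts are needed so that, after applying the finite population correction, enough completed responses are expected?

115

Completed interviews needed (unadjusted): n₀ = 1.645² × 0.2500 / 0.073² ≈ 126.95 → 127.
FPC for N = 372: n = 127 / (1 + 126/372) = 127 / 1.3387 ≈ 94.87 → 95.
At an 83% response rate, contacts needed = 95 / 0.83 ≈ 114.46 → 115.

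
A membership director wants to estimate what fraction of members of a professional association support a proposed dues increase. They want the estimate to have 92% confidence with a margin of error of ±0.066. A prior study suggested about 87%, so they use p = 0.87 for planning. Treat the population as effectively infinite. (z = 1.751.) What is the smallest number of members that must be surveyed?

With p = 0.87, p(1−p) = 0.1131.
n = z²·p(1−p)/E² = 1.751² × 0.1131 / 0.066² = 3.0660 × 0.1131 / 0.004356 ≈ 79.61.
Rounding up gives n = 80.

80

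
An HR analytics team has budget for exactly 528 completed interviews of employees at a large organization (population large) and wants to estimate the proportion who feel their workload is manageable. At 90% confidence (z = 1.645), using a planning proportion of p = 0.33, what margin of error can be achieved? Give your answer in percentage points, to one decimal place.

SE(p̂) = √[p(1−p)/n] = √[0.2211/528] = 0.02046.
E = z × SE = 1.645 × 0.02046 = 0.03366, or 3.4 percentage points.

3.4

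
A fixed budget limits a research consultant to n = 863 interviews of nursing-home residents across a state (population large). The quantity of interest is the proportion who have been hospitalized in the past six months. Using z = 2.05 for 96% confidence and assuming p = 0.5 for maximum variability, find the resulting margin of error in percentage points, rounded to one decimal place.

SE(p̂) = √[p(1−p)/n] = √[0.2500/863] = 0.01702.
E = z × SE = 2.05 × 0.01702 = 0.03489, or 3.5 percentage points.

3.5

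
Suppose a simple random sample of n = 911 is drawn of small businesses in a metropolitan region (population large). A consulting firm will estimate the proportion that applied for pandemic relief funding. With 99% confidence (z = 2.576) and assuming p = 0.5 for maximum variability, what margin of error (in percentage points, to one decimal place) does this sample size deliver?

SE(p̂) = √[p(1−p)/n] = √[0.2500/911] = 0.01657.
E = z × SE = 2.576 × 0.01657 = 0.04267, or 4.3 percentage points.

4.3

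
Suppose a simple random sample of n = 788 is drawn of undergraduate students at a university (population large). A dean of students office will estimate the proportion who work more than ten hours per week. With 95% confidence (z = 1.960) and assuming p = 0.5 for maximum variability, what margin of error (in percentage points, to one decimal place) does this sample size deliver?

3.5

SE(p̂) = √[p(1−p)/n] = √[0.2500/788] = 0.01781.
E = z × SE = 1.960 × 0.01781 = 0.03491, or 3.5 percentage points.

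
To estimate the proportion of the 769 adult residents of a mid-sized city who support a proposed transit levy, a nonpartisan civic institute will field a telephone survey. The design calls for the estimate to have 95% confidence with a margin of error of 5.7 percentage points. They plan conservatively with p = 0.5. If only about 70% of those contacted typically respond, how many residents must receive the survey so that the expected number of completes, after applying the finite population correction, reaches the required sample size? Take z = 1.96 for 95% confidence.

Completed interviews needed (unadjusted): n₀ = 1.96² × 0.2500 / 0.057² ≈ 295.60 → 296.
FPC for N = 769: n = 296 / (1 + 295/769) = 296 / 1.3836 ≈ 213.93 → 214.
At a 70% response rate, contacts needed = 214 / 0.70 ≈ 305.71 → 306.

306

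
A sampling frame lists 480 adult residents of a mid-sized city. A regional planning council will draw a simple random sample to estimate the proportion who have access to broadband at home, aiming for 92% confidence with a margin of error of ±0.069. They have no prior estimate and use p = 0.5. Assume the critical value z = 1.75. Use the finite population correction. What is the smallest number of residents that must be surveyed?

121

Unadjusted: n₀ = 1.75² × 0.50 × 0.50 / 0.069² ≈ 160.81, so n₀ = 161.
Finite population correction with N = 480: n = n₀ / (1 + (n₀−1)/N) = 161 / (1 + 160/480) = 161 / 1.3333 ≈ 120.75.
Rounding up, n = 121.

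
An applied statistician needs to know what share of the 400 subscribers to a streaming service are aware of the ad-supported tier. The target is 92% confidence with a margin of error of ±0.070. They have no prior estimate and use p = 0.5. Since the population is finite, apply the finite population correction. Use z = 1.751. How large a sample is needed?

113

Unadjusted: n₀ = 1.751² × 0.50 × 0.50 / 0.070² ≈ 156.43, so n₀ = 157.
Finite population correction with N = 400: n = n₀ / (1 + (n₀−1)/N) = 157 / (1 + 156/400) = 157 / 1.3900 ≈ 112.95.
Rounding up, n = 113.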